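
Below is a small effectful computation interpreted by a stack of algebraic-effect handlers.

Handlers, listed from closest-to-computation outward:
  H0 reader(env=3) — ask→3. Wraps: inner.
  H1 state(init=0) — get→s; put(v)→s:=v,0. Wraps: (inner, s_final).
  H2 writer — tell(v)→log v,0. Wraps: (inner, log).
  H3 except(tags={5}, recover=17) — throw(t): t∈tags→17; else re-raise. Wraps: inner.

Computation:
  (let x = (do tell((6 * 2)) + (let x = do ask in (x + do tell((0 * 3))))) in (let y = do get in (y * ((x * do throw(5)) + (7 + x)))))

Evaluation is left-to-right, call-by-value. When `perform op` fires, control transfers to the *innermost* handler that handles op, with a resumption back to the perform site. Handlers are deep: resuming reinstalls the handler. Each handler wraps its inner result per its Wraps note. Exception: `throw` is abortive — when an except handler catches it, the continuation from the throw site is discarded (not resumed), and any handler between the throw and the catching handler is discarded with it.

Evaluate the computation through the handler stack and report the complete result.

Answer: 17

Step-by-step:
tell(12) @ H2 ⇒ log+=12
ask @ H0 ⇒ 3
tell(0) @ H2 ⇒ log+=0
get @ H1 ⇒ 0
throw(5) @ H3 caught ⇒ 17
= 17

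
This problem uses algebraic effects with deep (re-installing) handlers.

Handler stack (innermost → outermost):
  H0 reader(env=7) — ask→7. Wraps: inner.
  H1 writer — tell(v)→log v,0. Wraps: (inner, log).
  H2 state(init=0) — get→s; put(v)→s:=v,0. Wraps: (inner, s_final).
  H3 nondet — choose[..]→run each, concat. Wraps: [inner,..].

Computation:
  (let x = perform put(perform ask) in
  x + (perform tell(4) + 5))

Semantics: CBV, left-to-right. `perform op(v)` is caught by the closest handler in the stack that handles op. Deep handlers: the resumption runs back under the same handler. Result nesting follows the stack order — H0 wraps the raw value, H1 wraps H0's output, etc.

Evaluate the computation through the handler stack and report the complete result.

Working:
ask @ H0 ⇒ 7
put(7) @ H2 ⇒ s:=7
tell(4) @ H1 ⇒ log+=4
H0 returns 5
H1 returns (5, (4))
H2 returns ((5, (4)), 7)
H3 returns [((5, (4)), 7)]
= [((5, (4)), 7)]

Answer: [((5, (4)), 7)]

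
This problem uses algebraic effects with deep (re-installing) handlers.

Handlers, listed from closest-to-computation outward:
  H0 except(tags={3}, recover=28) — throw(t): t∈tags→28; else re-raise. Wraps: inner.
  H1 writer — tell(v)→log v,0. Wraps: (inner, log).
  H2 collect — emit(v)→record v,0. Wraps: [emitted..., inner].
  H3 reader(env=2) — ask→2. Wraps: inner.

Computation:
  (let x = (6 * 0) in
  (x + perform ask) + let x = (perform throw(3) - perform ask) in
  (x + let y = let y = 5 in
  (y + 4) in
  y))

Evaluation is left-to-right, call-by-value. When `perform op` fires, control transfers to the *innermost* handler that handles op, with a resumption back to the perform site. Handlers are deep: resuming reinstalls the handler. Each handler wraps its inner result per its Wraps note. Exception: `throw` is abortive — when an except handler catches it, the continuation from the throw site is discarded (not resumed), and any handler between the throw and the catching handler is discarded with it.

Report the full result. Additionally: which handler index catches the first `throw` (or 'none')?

Evaluation trace:
ask @ H3 ⇒ 2
throw(3) @ H0 caught ⇒ 28
H1 returns (28, ())
H2 returns [(28, ())]
H3 returns [(28, ())]
= [(28, ())]

Answer: [(28, ())] ; first throw caught by: H0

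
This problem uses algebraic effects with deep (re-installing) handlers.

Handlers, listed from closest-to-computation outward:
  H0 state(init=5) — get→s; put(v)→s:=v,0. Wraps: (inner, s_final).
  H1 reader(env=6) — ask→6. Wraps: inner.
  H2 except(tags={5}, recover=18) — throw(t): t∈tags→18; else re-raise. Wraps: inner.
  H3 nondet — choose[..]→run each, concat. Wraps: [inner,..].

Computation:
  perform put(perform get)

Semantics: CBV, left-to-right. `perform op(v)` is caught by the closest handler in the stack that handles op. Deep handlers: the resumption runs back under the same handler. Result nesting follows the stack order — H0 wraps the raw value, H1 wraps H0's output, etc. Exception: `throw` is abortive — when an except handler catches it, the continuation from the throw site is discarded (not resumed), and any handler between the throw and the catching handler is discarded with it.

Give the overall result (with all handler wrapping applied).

Answer: [(0, 5)]

Step-by-step:
get @ H0 ⇒ 5
put(5) @ H0 ⇒ s:=5
H0 returns (0, 5)
H1 returns (0, 5)
H2 returns (0, 5)
H3 returns [(0, 5)]
= [(0, 5)]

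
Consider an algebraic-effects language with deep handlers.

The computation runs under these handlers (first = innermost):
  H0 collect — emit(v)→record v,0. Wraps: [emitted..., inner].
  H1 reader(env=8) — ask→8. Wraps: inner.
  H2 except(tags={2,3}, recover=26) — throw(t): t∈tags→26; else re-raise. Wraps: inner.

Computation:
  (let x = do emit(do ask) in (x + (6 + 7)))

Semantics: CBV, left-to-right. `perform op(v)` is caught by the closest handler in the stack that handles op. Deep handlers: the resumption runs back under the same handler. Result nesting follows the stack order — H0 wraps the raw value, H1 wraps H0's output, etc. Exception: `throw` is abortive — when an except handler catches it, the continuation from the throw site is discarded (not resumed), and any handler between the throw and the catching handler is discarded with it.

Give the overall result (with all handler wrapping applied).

Answer: [8, 13]

Evaluation trace:
ask @ H1 ⇒ 8
emit(8) @ H0 ⇒ out+=8
H0 returns [8, 13]
H1 returns [8, 13]
H2 returns [8, 13]
= [8, 13]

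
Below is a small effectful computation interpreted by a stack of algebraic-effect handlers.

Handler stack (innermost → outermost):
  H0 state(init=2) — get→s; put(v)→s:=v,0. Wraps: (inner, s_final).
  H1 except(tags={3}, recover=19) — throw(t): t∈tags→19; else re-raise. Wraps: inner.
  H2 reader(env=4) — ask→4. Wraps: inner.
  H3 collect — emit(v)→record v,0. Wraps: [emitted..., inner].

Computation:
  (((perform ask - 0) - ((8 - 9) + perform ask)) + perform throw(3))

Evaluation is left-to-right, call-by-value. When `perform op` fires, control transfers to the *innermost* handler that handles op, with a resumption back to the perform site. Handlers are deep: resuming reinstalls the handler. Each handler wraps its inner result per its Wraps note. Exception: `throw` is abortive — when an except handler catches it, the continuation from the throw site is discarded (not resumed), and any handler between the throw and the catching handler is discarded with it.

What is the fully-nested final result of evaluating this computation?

Answer: [19]

Working:
ask @ H2 ⇒ 4
ask @ H2 ⇒ 4
throw(3) @ H1 caught ⇒ 19
H2 returns 19
H3 returns [19]
= [19]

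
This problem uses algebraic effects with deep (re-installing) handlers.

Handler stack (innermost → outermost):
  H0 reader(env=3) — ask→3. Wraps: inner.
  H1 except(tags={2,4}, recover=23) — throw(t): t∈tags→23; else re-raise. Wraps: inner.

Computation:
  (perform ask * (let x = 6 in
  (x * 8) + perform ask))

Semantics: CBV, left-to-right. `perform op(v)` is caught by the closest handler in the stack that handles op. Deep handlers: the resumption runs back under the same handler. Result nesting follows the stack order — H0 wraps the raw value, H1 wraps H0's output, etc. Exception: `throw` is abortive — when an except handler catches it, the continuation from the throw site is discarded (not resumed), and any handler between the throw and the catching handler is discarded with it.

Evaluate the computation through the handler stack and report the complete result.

Step-by-step:
ask @ H0 ⇒ 3
ask @ H0 ⇒ 3
H0 returns 153
H1 returns 153
= 153

Answer: 153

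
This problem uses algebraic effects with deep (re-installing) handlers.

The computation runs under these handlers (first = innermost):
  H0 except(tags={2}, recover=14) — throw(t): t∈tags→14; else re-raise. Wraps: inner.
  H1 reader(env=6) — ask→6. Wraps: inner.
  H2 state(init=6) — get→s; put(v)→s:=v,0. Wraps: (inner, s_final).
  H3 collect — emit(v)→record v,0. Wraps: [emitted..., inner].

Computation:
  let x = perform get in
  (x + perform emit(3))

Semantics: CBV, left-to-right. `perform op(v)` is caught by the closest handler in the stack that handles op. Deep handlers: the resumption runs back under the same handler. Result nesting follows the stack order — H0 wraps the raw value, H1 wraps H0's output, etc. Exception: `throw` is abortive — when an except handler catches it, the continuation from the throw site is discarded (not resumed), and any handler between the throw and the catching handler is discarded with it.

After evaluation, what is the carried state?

Step-by-step:
get @ H2 ⇒ 6
emit(3) @ H3 ⇒ out+=3
H0 returns 6
H1 returns 6
H2 returns (6, 6)
H3 returns [3, (6, 6)]
= [3, (6, 6)]

Answer: 6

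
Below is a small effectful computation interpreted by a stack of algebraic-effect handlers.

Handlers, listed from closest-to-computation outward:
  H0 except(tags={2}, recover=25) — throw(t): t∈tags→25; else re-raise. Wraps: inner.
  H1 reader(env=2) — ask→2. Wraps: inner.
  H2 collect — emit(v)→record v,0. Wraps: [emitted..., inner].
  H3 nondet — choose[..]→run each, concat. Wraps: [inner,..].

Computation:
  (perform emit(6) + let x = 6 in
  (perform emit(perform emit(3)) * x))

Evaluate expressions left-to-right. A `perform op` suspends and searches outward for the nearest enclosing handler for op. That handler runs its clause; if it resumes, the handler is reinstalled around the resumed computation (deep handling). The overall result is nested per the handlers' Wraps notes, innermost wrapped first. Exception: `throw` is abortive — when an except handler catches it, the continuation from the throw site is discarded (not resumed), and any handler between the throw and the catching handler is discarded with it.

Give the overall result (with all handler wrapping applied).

Answer: [[6, 3, 0, 0]]

Working:
emit(6) @ H2 ⇒ out+=6
emit(3) @ H2 ⇒ out+=3
emit(0) @ H2 ⇒ out+=0
H0 returns 0
H1 returns 0
H2 returns [6, 3, 0, 0]
H3 returns [[6, 3, 0, 0]]
= [[6, 3, 0, 0]]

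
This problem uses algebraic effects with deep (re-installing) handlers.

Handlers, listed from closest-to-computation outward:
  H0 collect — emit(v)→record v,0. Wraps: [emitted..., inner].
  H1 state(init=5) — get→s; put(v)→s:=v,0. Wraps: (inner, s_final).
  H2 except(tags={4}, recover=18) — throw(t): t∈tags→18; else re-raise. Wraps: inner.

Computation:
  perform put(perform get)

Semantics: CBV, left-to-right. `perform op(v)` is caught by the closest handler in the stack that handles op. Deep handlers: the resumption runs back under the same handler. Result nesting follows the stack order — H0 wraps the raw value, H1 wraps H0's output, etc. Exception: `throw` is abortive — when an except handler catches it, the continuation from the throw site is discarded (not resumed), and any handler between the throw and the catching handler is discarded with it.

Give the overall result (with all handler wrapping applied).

Answer: ([0], 5)

Step-by-step:
get @ H1 ⇒ 5
put(5) @ H1 ⇒ s:=5
H0 returns [0]
H1 returns ([0], 5)
H2 returns ([0], 5)
= ([0], 5)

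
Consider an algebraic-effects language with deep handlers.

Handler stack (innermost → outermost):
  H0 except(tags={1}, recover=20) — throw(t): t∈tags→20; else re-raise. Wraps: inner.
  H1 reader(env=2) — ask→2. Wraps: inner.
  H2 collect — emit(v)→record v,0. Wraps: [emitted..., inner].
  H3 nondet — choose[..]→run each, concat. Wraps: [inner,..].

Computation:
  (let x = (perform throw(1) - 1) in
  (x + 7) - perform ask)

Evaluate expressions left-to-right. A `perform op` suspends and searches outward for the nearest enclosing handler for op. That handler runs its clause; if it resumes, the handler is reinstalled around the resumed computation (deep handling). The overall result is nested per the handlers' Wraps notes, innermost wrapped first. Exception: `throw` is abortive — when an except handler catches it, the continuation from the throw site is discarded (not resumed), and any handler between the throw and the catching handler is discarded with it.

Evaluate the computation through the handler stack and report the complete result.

Step-by-step:
throw(1) @ H0 caught ⇒ 20
H1 returns 20
H2 returns [20]
H3 returns [[20]]
= [[20]]

Answer: [[20]]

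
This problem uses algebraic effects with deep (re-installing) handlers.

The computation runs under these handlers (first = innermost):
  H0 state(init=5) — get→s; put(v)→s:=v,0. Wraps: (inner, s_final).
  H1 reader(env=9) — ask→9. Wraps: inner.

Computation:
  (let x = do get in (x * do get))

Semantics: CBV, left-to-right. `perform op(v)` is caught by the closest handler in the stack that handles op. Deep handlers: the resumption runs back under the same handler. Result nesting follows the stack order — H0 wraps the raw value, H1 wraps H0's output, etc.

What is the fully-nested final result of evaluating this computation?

Answer: (25, 5)

Evaluation trace:
get @ H0 ⇒ 5
get @ H0 ⇒ 5
H0 returns (25, 5)
H1 returns (25, 5)
= (25, 5)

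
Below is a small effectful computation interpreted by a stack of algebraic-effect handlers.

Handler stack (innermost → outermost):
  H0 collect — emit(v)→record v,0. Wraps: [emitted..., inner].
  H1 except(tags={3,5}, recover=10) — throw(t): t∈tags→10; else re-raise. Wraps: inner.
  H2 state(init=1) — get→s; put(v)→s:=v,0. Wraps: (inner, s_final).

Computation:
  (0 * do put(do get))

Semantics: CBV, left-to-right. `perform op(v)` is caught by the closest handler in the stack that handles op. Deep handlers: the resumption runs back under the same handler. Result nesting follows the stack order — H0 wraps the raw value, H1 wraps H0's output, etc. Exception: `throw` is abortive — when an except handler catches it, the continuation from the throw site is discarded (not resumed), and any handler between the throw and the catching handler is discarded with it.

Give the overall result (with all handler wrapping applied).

Answer: ([0], 1)

Step-by-step:
get @ H2 ⇒ 1
put(1) @ H2 ⇒ s:=1
H0 returns [0]
H1 returns [0]
H2 returns ([0], 1)
= ([0], 1)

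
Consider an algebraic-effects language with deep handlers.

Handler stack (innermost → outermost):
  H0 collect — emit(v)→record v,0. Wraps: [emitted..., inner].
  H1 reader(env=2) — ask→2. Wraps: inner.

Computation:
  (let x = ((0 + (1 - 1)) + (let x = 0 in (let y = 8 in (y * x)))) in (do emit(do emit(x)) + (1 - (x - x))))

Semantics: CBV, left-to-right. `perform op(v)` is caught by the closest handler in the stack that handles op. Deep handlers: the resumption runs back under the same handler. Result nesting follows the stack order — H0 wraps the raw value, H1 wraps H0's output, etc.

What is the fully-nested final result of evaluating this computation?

Answer: [0, 0, 1]

Evaluation trace:
emit(0) @ H0 ⇒ out+=0
emit(0) @ H0 ⇒ out+=0
H0 returns [0, 0, 1]
H1 returns [0, 0, 1]
= [0, 0, 1]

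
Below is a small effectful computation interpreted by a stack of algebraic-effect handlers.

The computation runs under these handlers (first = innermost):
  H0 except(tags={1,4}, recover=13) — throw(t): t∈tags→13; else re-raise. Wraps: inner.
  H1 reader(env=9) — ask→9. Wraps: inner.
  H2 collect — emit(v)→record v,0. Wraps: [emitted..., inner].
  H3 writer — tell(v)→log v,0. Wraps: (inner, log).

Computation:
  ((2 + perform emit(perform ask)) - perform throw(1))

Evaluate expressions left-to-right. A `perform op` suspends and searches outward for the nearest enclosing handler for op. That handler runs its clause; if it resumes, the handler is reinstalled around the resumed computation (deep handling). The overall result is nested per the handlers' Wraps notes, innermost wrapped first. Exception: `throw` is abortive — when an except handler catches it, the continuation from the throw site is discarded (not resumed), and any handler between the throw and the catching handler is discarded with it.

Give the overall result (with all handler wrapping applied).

Evaluation trace:
ask @ H1 ⇒ 9
emit(9) @ H2 ⇒ out+=9
throw(1) @ H0 caught ⇒ 13
H1 returns 13
H2 returns [9, 13]
H3 returns ([9, 13], ())
= ([9, 13], ())

Answer: ([9, 13], ())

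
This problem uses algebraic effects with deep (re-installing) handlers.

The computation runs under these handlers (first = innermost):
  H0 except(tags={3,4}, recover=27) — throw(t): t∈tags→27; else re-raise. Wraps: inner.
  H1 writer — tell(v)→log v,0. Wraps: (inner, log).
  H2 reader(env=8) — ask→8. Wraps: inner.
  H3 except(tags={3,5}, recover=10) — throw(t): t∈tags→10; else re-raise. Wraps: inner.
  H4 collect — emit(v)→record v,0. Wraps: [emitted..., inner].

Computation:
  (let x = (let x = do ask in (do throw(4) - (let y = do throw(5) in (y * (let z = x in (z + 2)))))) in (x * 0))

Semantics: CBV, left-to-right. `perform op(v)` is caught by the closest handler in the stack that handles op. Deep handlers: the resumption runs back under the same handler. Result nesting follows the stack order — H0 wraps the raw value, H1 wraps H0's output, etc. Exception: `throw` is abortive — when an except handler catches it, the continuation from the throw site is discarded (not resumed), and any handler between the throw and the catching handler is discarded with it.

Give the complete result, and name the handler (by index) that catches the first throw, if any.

Answer: [(27, ())] ; first throw caught by: H0

Working:
ask @ H2 ⇒ 8
throw(4) @ H0 caught ⇒ 27
H1 returns (27, ())
H2 returns (27, ())
H3 returns (27, ())
H4 returns [(27, ())]
= [(27, ())]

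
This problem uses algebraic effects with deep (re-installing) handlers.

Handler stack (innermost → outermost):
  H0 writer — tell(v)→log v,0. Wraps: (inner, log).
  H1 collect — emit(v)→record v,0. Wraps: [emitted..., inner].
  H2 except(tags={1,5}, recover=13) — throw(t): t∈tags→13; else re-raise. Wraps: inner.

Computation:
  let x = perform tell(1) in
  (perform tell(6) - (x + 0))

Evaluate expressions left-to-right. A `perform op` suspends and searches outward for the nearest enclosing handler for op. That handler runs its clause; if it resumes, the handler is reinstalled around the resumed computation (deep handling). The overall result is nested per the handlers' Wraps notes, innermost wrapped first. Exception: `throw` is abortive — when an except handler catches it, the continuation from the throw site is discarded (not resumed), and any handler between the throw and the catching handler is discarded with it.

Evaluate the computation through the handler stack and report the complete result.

Answer: [(0, (1, 6))]

Step-by-step:
tell(1) @ H0 ⇒ log+=1
tell(6) @ H0 ⇒ log+=6
H0 returns (0, (1, 6))
H1 returns [(0, (1, 6))]
H2 returns [(0, (1, 6))]
= [(0, (1, 6))]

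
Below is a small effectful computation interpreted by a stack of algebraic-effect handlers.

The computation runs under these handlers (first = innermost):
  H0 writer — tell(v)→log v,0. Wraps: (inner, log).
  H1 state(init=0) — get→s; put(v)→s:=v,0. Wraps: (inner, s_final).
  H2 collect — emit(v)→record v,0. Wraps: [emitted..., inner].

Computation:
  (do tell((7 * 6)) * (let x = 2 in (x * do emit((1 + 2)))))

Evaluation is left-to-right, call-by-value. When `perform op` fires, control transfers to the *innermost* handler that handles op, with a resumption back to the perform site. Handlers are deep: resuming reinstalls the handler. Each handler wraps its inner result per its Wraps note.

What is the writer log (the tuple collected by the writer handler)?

Step-by-step:
tell(42) @ H0 ⇒ log+=42
emit(3) @ H2 ⇒ out+=3
H0 returns (0, (42))
H1 returns ((0, (42)), 0)
H2 returns [3, ((0, (42)), 0)]
= [3, ((0, (42)), 0)]

Answer: (42)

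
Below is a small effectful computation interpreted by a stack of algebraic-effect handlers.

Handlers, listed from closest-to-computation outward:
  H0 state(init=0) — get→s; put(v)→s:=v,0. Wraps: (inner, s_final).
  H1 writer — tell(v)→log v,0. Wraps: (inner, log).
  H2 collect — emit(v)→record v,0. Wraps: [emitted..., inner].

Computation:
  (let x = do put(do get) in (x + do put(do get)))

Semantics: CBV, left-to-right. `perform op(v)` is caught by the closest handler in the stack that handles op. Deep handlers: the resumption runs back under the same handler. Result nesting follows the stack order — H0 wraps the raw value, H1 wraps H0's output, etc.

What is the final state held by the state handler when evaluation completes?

Evaluation trace:
get @ H0 ⇒ 0
put(0) @ H0 ⇒ s:=0
get @ H0 ⇒ 0
put(0) @ H0 ⇒ s:=0
H0 returns (0, 0)
H1 returns ((0, 0), ())
H2 returns [((0, 0), ())]
= [((0, 0), ())]

Answer: 0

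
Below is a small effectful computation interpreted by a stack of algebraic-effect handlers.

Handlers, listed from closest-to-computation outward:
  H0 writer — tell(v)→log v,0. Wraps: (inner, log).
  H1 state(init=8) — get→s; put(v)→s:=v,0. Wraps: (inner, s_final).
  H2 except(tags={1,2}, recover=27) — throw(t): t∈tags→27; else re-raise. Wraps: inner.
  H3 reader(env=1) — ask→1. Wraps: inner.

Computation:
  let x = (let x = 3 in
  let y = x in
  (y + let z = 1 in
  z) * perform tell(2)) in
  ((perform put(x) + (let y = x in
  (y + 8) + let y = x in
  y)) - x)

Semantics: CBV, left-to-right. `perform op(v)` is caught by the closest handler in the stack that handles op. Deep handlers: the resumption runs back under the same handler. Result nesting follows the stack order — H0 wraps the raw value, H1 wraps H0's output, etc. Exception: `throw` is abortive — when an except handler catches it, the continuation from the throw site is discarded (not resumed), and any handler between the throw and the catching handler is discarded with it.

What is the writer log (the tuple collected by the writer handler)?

Answer: (2)

Step-by-step:
tell(2) @ H0 ⇒ log+=2
put(0) @ H1 ⇒ s:=0
H0 returns (8, (2))
H1 returns ((8, (2)), 0)
H2 returns ((8, (2)), 0)
H3 returns ((8, (2)), 0)
= ((8, (2)), 0)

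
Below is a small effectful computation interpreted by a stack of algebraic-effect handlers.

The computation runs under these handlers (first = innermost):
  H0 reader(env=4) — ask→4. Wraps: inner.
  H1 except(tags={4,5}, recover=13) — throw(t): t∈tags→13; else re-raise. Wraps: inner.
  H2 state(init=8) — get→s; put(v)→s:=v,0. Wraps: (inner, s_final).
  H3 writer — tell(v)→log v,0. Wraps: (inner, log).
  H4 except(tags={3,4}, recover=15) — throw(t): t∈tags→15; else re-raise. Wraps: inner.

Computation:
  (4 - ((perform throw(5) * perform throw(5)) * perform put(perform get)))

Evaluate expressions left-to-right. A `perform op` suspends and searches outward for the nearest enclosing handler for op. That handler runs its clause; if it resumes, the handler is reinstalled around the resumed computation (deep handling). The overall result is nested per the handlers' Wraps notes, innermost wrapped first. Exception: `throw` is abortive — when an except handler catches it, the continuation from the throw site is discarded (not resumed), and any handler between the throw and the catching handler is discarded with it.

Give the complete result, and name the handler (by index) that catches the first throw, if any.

Working:
throw(5) @ H1 caught ⇒ 13
H2 returns (13, 8)
H3 returns ((13, 8), ())
H4 returns ((13, 8), ())
= ((13, 8), ())

Answer: ((13, 8), ()) ; first throw caught by: H1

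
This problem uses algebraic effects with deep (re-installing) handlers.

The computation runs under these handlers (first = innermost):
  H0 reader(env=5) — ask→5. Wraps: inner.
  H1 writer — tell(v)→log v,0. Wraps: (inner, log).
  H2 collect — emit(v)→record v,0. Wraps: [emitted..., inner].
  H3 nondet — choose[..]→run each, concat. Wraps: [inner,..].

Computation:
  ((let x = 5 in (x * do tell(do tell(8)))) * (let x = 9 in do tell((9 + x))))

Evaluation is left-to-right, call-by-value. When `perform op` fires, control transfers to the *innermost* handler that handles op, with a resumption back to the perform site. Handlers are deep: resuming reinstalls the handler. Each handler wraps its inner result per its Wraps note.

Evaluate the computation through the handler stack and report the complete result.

Answer: [[(0, (8, 0, 18))]]

Step-by-step:
tell(8) @ H1 ⇒ log+=8
tell(0) @ H1 ⇒ log+=0
tell(18) @ H1 ⇒ log+=18
H0 returns 0
H1 returns (0, (8, 0, 18))
H2 returns [(0, (8, 0, 18))]
H3 returns [[(0, (8, 0, 18))]]
= [[(0, (8, 0, 18))]]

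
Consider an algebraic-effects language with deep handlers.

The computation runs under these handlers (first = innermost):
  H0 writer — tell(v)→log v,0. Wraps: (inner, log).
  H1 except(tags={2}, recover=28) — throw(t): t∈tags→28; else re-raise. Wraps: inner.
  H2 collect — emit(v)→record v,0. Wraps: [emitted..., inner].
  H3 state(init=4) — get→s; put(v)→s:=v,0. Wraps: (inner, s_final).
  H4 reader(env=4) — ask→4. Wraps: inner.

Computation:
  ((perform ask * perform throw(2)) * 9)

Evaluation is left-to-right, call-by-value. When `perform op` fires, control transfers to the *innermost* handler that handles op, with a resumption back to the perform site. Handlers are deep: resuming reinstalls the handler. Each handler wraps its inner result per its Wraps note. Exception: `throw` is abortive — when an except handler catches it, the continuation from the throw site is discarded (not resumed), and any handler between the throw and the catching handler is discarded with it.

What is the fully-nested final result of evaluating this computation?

Step-by-step:
ask @ H4 ⇒ 4
throw(2) @ H1 caught ⇒ 28
H2 returns [28]
H3 returns ([28], 4)
H4 returns ([28], 4)
= ([28], 4)

Answer: ([28], 4)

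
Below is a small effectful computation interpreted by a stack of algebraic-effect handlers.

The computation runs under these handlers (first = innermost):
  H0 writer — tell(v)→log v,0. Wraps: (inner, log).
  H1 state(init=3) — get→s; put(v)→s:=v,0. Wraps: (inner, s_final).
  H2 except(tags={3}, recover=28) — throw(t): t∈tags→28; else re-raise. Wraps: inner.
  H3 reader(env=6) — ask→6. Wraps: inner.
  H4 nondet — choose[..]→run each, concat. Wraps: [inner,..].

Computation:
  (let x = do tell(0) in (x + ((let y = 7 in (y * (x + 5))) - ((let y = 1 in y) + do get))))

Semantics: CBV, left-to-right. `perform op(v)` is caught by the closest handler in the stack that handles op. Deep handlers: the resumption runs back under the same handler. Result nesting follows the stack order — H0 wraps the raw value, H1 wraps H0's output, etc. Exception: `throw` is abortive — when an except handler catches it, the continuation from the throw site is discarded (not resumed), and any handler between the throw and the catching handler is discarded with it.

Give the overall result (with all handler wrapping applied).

Answer: [((31, (0)), 3)]

Evaluation trace:
tell(0) @ H0 ⇒ log+=0
get @ H1 ⇒ 3
H0 returns (31, (0))
H1 returns ((31, (0)), 3)
H2 returns ((31, (0)), 3)
H3 returns ((31, (0)), 3)
H4 returns [((31, (0)), 3)]
= [((31, (0)), 3)]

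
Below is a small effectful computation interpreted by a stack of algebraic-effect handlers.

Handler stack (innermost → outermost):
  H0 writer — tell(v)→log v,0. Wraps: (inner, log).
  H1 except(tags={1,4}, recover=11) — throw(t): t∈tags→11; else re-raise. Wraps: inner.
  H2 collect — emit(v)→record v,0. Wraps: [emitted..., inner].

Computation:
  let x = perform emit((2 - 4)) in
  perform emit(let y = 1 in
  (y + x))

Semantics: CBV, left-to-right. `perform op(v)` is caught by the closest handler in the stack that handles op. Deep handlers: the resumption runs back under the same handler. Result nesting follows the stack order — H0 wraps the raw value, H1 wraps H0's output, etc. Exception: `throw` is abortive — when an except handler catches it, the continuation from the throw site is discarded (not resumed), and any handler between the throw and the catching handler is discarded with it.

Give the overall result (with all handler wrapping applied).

Evaluation trace:
emit(-2) @ H2 ⇒ out+=-2
emit(1) @ H2 ⇒ out+=1
H0 returns (0, ())
H1 returns (0, ())
H2 returns [-2, 1, (0, ())]
= [-2, 1, (0, ())]

Answer: [-2, 1, (0, ())]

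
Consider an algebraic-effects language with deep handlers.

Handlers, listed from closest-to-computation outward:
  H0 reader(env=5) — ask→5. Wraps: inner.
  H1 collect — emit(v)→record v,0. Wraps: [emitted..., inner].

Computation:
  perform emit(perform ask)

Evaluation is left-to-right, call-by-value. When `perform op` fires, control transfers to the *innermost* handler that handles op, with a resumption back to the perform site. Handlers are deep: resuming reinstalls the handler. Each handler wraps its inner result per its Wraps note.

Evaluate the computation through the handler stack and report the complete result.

Evaluation trace:
ask @ H0 ⇒ 5
emit(5) @ H1 ⇒ out+=5
H0 returns 0
H1 returns [5, 0]
= [5, 0]

Answer: [5, 0]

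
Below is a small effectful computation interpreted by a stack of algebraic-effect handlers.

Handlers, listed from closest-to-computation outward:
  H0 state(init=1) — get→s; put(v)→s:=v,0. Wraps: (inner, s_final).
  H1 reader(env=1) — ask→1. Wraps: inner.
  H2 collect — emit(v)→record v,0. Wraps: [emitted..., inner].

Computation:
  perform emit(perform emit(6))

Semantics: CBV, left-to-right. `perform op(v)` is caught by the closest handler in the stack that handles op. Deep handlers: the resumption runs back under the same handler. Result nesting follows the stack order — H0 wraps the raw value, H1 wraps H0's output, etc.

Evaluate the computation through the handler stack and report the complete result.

Step-by-step:
emit(6) @ H2 ⇒ out+=6
emit(0) @ H2 ⇒ out+=0
H0 returns (0, 1)
H1 returns (0, 1)
H2 returns [6, 0, (0, 1)]
= [6, 0, (0, 1)]

Answer: [6, 0, (0, 1)]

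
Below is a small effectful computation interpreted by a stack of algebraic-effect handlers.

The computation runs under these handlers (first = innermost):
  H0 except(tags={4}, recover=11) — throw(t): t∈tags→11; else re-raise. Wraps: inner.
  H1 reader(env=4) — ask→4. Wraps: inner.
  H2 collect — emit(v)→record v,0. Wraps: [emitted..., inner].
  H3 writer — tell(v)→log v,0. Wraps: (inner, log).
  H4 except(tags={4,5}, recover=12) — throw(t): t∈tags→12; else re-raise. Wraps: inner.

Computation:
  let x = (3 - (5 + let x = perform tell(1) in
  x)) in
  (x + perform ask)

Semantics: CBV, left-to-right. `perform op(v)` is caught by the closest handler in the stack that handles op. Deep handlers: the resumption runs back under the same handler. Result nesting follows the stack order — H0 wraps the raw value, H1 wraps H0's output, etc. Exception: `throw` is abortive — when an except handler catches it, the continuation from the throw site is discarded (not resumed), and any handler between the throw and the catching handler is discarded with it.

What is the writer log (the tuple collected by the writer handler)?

Answer: (1)

Step-by-step:
tell(1) @ H3 ⇒ log+=1
ask @ H1 ⇒ 4
H0 returns 2
H1 returns 2
H2 returns [2]
H3 returns ([2], (1))
H4 returns ([2], (1))
= ([2], (1))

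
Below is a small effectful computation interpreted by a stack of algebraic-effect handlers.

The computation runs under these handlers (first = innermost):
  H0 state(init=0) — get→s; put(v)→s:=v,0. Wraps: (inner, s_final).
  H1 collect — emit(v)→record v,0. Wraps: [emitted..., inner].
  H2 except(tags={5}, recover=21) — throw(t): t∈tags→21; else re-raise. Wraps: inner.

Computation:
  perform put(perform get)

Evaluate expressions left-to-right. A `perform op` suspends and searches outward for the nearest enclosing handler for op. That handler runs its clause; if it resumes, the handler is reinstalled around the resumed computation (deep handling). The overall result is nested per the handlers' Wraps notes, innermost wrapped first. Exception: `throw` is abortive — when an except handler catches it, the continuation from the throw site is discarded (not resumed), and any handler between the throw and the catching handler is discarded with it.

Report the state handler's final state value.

Answer: 0

Evaluation trace:
get @ H0 ⇒ 0
put(0) @ H0 ⇒ s:=0
H0 returns (0, 0)
H1 returns [(0, 0)]
H2 returns [(0, 0)]
= [(0, 0)]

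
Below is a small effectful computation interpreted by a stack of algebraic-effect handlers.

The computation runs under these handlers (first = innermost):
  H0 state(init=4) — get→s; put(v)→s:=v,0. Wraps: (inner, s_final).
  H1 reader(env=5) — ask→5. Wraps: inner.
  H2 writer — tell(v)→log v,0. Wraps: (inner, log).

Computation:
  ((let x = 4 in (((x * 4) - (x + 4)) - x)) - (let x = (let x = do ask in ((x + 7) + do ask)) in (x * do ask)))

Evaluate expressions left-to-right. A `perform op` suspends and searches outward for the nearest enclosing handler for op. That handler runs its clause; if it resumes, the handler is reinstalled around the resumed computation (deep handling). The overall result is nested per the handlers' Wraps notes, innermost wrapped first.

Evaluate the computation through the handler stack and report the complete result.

Answer: ((-81, 4), ())

Working:
ask @ H1 ⇒ 5
ask @ H1 ⇒ 5
ask @ H1 ⇒ 5
H0 returns (-81, 4)
H1 returns (-81, 4)
H2 returns ((-81, 4), ())
= ((-81, 4), ())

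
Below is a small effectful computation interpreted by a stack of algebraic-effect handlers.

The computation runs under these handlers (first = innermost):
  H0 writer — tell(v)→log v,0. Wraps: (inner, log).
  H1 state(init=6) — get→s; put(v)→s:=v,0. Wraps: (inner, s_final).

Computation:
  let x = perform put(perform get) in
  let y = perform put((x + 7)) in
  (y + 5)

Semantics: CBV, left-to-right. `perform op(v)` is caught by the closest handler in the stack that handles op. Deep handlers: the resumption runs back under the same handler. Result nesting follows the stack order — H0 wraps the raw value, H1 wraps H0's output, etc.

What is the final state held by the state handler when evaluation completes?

Answer: 7

Step-by-step:
get @ H1 ⇒ 6
put(6) @ H1 ⇒ s:=6
put(7) @ H1 ⇒ s:=7
H0 returns (5, ())
H1 returns ((5, ()), 7)
= ((5, ()), 7)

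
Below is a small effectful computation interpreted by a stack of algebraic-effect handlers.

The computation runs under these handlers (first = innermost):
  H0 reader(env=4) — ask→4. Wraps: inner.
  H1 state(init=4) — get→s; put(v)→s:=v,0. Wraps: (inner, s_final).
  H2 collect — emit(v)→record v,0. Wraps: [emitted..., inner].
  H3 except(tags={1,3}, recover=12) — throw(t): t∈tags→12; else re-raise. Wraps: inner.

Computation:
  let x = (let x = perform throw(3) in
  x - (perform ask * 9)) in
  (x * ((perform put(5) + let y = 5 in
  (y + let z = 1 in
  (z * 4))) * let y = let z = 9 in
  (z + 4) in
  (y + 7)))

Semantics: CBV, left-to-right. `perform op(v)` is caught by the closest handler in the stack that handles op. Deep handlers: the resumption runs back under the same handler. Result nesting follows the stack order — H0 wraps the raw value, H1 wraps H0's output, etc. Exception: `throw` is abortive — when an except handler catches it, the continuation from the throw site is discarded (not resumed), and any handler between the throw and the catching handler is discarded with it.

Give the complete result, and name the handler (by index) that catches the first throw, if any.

Answer: 12 ; first throw caught by: H3

Evaluation trace:
throw(3) @ H3 caught ⇒ 12
= 12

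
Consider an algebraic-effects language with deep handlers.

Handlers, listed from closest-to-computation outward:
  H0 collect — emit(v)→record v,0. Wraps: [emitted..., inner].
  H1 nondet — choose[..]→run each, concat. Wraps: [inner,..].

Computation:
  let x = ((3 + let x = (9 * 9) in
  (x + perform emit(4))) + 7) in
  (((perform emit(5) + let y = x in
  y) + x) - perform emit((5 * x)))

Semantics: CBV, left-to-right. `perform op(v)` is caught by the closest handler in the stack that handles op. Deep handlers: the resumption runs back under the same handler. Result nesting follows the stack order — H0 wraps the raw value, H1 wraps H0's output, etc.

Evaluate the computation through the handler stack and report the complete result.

Evaluation trace:
emit(4) @ H0 ⇒ out+=4
emit(5) @ H0 ⇒ out+=5
emit(455) @ H0 ⇒ out+=455
H0 returns [4, 5, 455, 182]
H1 returns [[4, 5, 455, 182]]
= [[4, 5, 455, 182]]

Answer: [[4, 5, 455, 182]]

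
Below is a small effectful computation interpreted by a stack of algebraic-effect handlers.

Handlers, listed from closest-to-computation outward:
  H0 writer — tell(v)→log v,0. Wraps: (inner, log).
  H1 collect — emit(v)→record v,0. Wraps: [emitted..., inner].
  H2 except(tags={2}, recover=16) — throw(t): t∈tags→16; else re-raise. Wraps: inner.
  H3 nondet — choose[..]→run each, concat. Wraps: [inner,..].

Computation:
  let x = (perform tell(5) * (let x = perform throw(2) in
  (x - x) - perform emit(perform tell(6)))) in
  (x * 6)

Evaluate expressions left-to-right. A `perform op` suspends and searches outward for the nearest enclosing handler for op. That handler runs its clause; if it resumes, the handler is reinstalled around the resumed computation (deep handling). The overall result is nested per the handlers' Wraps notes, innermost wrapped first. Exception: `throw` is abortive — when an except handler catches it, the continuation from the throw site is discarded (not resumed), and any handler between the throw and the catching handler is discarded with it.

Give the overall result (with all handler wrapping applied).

Answer: [16]

Step-by-step:
tell(5) @ H0 ⇒ log+=5
throw(2) @ H2 caught ⇒ 16
H3 returns [16]
= [16]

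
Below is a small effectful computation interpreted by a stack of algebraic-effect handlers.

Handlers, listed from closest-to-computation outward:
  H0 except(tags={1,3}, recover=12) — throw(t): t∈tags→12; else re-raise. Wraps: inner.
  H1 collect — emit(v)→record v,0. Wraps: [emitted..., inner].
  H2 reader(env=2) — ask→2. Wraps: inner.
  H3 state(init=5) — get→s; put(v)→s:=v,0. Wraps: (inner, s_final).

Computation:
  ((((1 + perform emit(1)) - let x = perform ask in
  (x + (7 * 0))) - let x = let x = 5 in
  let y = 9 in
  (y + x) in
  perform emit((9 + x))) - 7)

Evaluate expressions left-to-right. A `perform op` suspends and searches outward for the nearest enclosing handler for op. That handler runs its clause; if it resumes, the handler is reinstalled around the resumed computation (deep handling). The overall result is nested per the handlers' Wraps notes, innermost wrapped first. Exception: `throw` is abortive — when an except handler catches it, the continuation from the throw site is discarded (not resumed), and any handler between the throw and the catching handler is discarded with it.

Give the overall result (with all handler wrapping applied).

Answer: ([1, 23, -8], 5)

Evaluation trace:
emit(1) @ H1 ⇒ out+=1
ask @ H2 ⇒ 2
emit(23) @ H1 ⇒ out+=23
H0 returns -8
H1 returns [1, 23, -8]
H2 returns [1, 23, -8]
H3 returns ([1, 23, -8], 5)
= ([1, 23, -8], 5)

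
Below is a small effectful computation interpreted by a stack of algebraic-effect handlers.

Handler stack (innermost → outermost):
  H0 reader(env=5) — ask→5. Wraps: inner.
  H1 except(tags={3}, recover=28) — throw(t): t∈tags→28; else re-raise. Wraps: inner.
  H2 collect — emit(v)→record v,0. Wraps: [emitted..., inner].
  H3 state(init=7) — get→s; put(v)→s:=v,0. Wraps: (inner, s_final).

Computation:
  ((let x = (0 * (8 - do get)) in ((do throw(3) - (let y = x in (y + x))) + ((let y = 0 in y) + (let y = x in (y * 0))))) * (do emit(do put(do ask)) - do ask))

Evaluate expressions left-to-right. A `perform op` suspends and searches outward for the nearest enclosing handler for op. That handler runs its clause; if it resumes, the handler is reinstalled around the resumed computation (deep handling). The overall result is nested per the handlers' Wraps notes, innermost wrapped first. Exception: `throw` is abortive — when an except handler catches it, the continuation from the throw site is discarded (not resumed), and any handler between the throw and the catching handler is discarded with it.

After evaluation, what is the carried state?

Working:
get @ H3 ⇒ 7
throw(3) @ H1 caught ⇒ 28
H2 returns [28]
H3 returns ([28], 7)
= ([28], 7)

Answer: 7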